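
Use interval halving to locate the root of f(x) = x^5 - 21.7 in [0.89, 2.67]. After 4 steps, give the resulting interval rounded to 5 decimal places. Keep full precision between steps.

f(0.890000) = -21.141594, f(2.670000) = 113.992645 (opposite signs)
step 1: m = 1.780000, f(m) = -3.831010 < 0 → root in [1.780000, 2.670000]
step 2: m = 2.225000, f(m) = 32.831831 > 0 → root in [1.780000, 2.225000]
step 3: m = 2.002500, f(m) = 10.500501 > 0 → root in [1.780000, 2.002500]
step 4: m = 1.891250, f(m) = 2.496063 > 0 → root in [1.780000, 1.891250]

[1.78000, 1.89125]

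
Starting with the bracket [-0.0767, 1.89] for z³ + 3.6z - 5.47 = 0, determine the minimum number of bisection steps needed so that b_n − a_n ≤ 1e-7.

25

Initial width b − a = 1.89 − -0.0767 = 1.966700.
After n steps the width is (b−a)/2^n; need (b−a)/2^n ≤ 1e-7.
So n ≥ log₂(1.966700/1e-7) = log₂(19667000.0000) ≈ 24.2293.
Hence n = 25.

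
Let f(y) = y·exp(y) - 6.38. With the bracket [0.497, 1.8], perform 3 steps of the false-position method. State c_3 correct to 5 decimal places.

1.45658

f(0.497000) = -5.563040, f(1.800000) = 4.509365
step 1: c = 1.216653, f(c) = -2.272735 < 0 → new bracket [1.216653, 1.800000]
step 2: c = 1.412137, f(c) = -0.583572 < 0 → new bracket [1.412137, 1.800000]
step 3: c = 1.456580, f(c) = -0.129434 < 0 → new bracket [1.456580, 1.800000]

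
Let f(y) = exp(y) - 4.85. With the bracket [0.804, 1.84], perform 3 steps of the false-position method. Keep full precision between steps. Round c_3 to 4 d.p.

f(0.804000) = -2.615539, f(1.840000) = 1.446538
step 1: c = 1.471072, f(c) = -0.496100 < 0 → new bracket [1.471072, 1.840000]
step 2: c = 1.565287, f(c) = -0.065953 < 0 → new bracket [1.565287, 1.840000]
step 3: c = 1.577266, f(c) = -0.008300 < 0 → new bracket [1.577266, 1.840000]

1.5773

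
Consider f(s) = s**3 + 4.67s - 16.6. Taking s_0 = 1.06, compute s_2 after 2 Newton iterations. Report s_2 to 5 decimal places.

2.00629

Newton update: s ← s − f(s)/f'(s).
f'(s) = 3s**2 + 4.67
s_0 = 1.060000: f = -10.458784, f' = 8.040800 → s_1 = 1.060000 - (-10.458784)/(8.040800) = 2.360714
s_1 = 2.360714: f = 7.580732, f' = 21.388917 → s_2 = 2.360714 - (7.580732)/(21.388917) = 2.006291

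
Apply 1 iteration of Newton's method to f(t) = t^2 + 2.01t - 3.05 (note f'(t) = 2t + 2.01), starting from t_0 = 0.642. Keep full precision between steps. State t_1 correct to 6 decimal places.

1.051052

t_0 = 0.642000: f = -1.347416, f' = 3.294000 → t_1 = 0.642000 - (-1.347416)/(3.294000) = 1.051052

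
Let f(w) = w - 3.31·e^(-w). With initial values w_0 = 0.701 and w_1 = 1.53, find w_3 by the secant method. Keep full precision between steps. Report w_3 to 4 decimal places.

f(w_0) = -0.941054, f(w_1) = 0.813267
w_2 = 1.530000 - (0.813267)·(1.530000 - 0.701000)/(0.813267 - (-0.941054)) = 1.145693; f(w_2) = 0.093101
w_3 = 1.145693 - (0.093101)·(1.145693 - 1.530000)/(0.093101 - (0.813267)) = 1.096011; f(w_3) = -0.010197

1.0960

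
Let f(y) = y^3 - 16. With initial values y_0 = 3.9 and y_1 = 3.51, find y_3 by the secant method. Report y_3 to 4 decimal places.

Secant update: y_(k+1) = y_k − f(y_k)·(y_k − y_(k-1))/(f(y_k) − f(y_(k-1))).
f(y_0) = 43.319000, f(y_1) = 27.243551
y_2 = 3.510000 - (27.243551)·(3.510000 - 3.900000)/(27.243551 - (43.319000)) = 2.849055; f(y_2) = 7.126110
y_3 = 2.849055 - (7.126110)·(2.849055 - 3.510000)/(7.126110 - (27.243551)) = 2.614932; f(y_3) = 1.880557

2.6149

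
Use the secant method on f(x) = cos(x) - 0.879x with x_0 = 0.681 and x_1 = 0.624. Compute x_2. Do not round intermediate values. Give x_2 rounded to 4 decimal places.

0.8010

f(x_0) = 0.178345, f(x_1) = 0.263052
x_2 = 0.624000 - (0.263052)·(0.624000 - 0.681000)/(0.263052 - (0.178345)) = 0.801009; f(x_2) = -0.008104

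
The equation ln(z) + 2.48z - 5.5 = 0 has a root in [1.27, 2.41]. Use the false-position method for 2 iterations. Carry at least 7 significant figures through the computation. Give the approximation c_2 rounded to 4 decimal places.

1.9493

False-position update: c = (a·f(b) − b·f(a))/(f(b) − f(a)); replace the endpoint whose sign matches f(c).
f(1.270000) = -2.111383, f(2.410000) = 1.356427
step 1: c = 1.964091, f(c) = 0.045976 > 0 → new bracket [1.270000, 1.964091]
step 2: c = 1.949299, f(c) = 0.001732 > 0 → new bracket [1.270000, 1.949299]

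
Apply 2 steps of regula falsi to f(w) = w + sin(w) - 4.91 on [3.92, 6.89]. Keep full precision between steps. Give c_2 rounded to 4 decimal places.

5.5017

f(3.920000) = -1.692146, f(6.890000) = 2.550254
step 1: c = 5.104630, f(c) = -0.729425 < 0 → new bracket [5.104630, 6.890000]
step 2: c = 5.501709, f(c) = -0.112618 < 0 → new bracket [5.501709, 6.890000]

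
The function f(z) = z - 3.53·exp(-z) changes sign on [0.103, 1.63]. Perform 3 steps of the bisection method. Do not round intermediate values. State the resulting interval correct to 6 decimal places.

f(0.103000) = -3.081508, f(1.630000) = 0.938369 (opposite signs)
step 1: m = 0.866500, f(m) = -0.617584 < 0 → root in [0.866500, 1.630000]
step 2: m = 1.248250, f(m) = 0.235117 > 0 → root in [0.866500, 1.248250]
step 3: m = 1.057375, f(m) = -0.168829 < 0 → root in [1.057375, 1.248250]

[1.057375, 1.248250]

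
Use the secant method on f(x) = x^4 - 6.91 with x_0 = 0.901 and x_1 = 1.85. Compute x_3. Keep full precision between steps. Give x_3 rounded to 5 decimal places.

Secant update: x_(k+1) = x_k − f(x_k)·(x_k − x_(k-1))/(f(x_k) − f(x_(k-1))).
f(x_0) = -6.250979, f(x_1) = 4.803506
x_2 = 1.850000 - (4.803506)·(1.850000 - 0.901000)/(4.803506 - (-6.250979)) = 1.437631; f(x_2) = -2.638409
x_3 = 1.437631 - (-2.638409)·(1.437631 - 1.850000)/(-2.638409 - (4.803506)) = 1.583830; f(x_3) = -0.617346

1.58383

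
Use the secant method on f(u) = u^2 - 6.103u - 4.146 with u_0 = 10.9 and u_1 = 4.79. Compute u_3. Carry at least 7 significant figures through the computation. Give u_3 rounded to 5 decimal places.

7.07569

Secant update: u_(k+1) = u_k − f(u_k)·(u_k − u_(k-1))/(f(u_k) − f(u_(k-1))).
f(u_0) = 48.141300, f(u_1) = -10.435270
u_2 = 4.790000 - (-10.435270)·(4.790000 - 10.900000)/(-10.435270 - (48.141300)) = 5.878481; f(u_2) = -5.465829
u_3 = 5.878481 - (-5.465829)·(5.878481 - 4.790000)/(-5.465829 - (-10.435270)) = 7.075689; f(u_3) = 2.736444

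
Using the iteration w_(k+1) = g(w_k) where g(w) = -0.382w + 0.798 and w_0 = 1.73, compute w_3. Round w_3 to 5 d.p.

0.51318

w_1 = g(1.730000) = 0.137140
w_2 = g(0.137140) = 0.745613
w_3 = g(0.745613) = 0.513176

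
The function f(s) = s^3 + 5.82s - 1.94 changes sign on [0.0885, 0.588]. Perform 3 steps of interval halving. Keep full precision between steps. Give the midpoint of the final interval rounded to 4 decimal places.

0.3070

f(0.088500) = -1.424237, f(0.588000) = 1.685457 (opposite signs)
step 1: m = 0.338250, f(m) = 0.067315 > 0 → root in [0.088500, 0.338250]
step 2: m = 0.213375, f(m) = -0.688443 < 0 → root in [0.213375, 0.338250]
step 3: m = 0.275813, f(m) = -0.313789 < 0 → root in [0.275813, 0.338250]
Midpoint of [0.275813, 0.338250] = 0.307031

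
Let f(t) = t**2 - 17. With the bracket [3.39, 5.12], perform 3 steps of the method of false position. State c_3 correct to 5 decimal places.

4.12210

f(3.390000) = -5.507900, f(5.120000) = 9.214400
step 1: c = 4.037227, f(c) = -0.700800 < 0 → new bracket [4.037227, 5.120000]
step 2: c = 4.113756, f(c) = -0.077008 < 0 → new bracket [4.113756, 5.120000]
step 3: c = 4.122096, f(c) = -0.008322 < 0 → new bracket [4.122096, 5.120000]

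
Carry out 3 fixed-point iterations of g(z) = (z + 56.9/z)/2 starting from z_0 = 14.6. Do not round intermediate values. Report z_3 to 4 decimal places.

7.5448

z_1 = g(14.600000) = 9.248630
z_2 = g(9.248630) = 7.700446
z_3 = g(7.700446) = 7.544814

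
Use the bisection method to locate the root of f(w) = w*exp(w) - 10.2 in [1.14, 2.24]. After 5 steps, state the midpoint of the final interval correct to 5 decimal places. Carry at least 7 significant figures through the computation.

1.74156

f(1.140000) = -6.635484, f(2.240000) = 10.841062 (opposite signs)
step 1: m = 1.690000, f(m) = -1.041078 < 0 → root in [1.690000, 2.240000]
step 2: m = 1.965000, f(m) = 3.820103 > 0 → root in [1.690000, 1.965000]
step 3: m = 1.827500, f(m) = 1.163982 > 0 → root in [1.690000, 1.827500]
step 4: m = 1.758750, f(m) = 0.009854 > 0 → root in [1.690000, 1.758750]
step 5: m = 1.724375, f(m) = -0.527956 < 0 → root in [1.724375, 1.758750]
Midpoint of [1.724375, 1.758750] = 1.741563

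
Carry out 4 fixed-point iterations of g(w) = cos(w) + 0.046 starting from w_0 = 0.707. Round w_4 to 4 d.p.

w_1 = g(0.707000) = 0.806314
w_2 = g(0.806314) = 0.738163
w_3 = g(0.738163) = 0.785706
w_4 = g(0.785706) = 0.752889

0.7529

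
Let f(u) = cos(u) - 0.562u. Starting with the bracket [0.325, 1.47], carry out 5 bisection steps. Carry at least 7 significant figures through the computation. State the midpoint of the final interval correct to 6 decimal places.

f(0.325000) = 0.765001, f(1.470000) = -0.725514 (opposite signs)
step 1: m = 0.897500, f(m) = 0.119171 > 0 → root in [0.897500, 1.470000]
step 2: m = 1.183750, f(m) = -0.287813 < 0 → root in [0.897500, 1.183750]
step 3: m = 1.040625, f(m) = -0.079150 < 0 → root in [0.897500, 1.040625]
step 4: m = 0.969062, f(m) = 0.021459 > 0 → root in [0.969062, 1.040625]
step 5: m = 1.004844, f(m) = -0.028502 < 0 → root in [0.969062, 1.004844]
Midpoint of [0.969062, 1.004844] = 0.986953

0.986953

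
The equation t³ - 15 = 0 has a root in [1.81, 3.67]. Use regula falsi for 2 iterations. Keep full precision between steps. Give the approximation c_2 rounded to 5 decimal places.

2.36409

f(1.810000) = -9.070259, f(3.670000) = 34.430863
step 1: c = 2.197822, f(c) = -4.383597 < 0 → new bracket [2.197822, 3.670000]
step 2: c = 2.364085, f(c) = -1.787363 < 0 → new bracket [2.364085, 3.670000]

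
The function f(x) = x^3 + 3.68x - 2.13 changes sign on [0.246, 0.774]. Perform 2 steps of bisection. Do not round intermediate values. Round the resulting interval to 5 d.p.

[0.51000, 0.64200]

f(0.246000) = -1.209833, f(0.774000) = 1.182005 (opposite signs)
step 1: m = 0.510000, f(m) = -0.120549 < 0 → root in [0.510000, 0.774000]
step 2: m = 0.642000, f(m) = 0.497169 > 0 → root in [0.510000, 0.642000]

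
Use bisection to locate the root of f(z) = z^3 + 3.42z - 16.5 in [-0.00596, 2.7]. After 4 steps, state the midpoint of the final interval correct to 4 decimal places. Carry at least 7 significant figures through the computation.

2.1081

f(-0.005960) = -16.520383, f(2.700000) = 12.417000 (opposite signs)
step 1: m = 1.347020, f(m) = -9.449074 < 0 → root in [1.347020, 2.700000]
step 2: m = 2.023510, f(m) = -1.294146 < 0 → root in [2.023510, 2.700000]
step 3: m = 2.361755, f(m) = 4.750804 > 0 → root in [2.023510, 2.361755]
step 4: m = 2.192633, f(m) = 1.540185 > 0 → root in [2.023510, 2.192633]
Midpoint of [2.023510, 2.192633] = 2.108071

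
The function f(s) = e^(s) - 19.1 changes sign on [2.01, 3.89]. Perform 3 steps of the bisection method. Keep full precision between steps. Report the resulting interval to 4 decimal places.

f(2.010000) = -11.636683, f(3.890000) = 29.810887 (opposite signs)
step 1: m = 2.950000, f(m) = 0.005954 > 0 → root in [2.010000, 2.950000]
step 2: m = 2.480000, f(m) = -7.158736 < 0 → root in [2.480000, 2.950000]
step 3: m = 2.715000, f(m) = -3.995390 < 0 → root in [2.715000, 2.950000]

[2.7150, 2.9500]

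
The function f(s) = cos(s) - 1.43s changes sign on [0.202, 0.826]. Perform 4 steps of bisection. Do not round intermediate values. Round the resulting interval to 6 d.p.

f(0.202000) = 0.690807, f(0.826000) = -0.503358 (opposite signs)
step 1: m = 0.514000, f(m) = 0.135765 > 0 → root in [0.514000, 0.826000]
step 2: m = 0.670000, f(m) = -0.174278 < 0 → root in [0.514000, 0.670000]
step 3: m = 0.592000, f(m) = -0.016734 < 0 → root in [0.514000, 0.592000]
step 4: m = 0.553000, f(m) = 0.060163 > 0 → root in [0.553000, 0.592000]

[0.553000, 0.592000]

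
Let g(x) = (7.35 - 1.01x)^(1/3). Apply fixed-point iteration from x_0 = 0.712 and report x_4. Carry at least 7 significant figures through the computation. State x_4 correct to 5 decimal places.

x_1 = g(0.712000) = 1.878698
x_2 = g(1.878698) = 1.760079
x_3 = g(1.760079) = 1.772877
x_4 = g(1.772877) = 1.771505

1.77151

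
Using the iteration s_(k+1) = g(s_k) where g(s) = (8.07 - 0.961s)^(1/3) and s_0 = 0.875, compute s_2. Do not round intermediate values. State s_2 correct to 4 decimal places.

s_1 = g(0.875000) = 1.933579
s_2 = g(1.933579) = 1.838258

1.8383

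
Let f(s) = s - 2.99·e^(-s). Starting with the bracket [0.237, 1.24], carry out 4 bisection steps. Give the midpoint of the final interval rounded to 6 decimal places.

f(0.237000) = -2.122084, f(1.240000) = 0.374741 (opposite signs)
step 1: m = 0.738500, f(m) = -0.690212 < 0 → root in [0.738500, 1.240000]
step 2: m = 0.989250, f(m) = -0.122598 < 0 → root in [0.989250, 1.240000]
step 3: m = 1.114625, f(m) = 0.133791 > 0 → root in [0.989250, 1.114625]
step 4: m = 1.051937, f(m) = 0.007649 > 0 → root in [0.989250, 1.051937]
Midpoint of [0.989250, 1.051937] = 1.020594

1.020594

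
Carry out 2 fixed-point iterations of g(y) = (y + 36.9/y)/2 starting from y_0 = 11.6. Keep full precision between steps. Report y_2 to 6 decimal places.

y_1 = g(11.600000) = 7.390517
y_2 = g(7.390517) = 6.191701

6.191701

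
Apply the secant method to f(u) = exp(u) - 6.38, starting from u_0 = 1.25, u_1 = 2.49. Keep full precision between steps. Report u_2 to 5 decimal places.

1.66806

f(u_0) = -2.889657, f(u_1) = 5.681276
u_2 = 2.490000 - (5.681276)·(2.490000 - 1.250000)/(5.681276 - (-2.889657)) = 1.668061; f(u_2) = -1.078121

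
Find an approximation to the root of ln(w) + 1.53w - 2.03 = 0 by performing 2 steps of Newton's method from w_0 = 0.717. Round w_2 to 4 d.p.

1.2045

Newton update: w ← w − f(w)/f'(w).
f'(w) = 1/w + 1.53
w_0 = 0.717000: f = -1.265669, f' = 2.924700 → w_1 = 0.717000 - (-1.265669)/(2.924700) = 1.149752
w_1 = 1.149752: f = -0.131333, f' = 2.399753 → w_2 = 1.149752 - (-0.131333)/(2.399753) = 1.204480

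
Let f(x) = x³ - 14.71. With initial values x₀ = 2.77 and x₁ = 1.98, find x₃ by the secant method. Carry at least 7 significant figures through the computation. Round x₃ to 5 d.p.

2.46438

f(x_0) = 6.543933, f(x_1) = -6.947608
x_2 = 1.980000 - (-6.947608)·(1.980000 - 2.770000)/(-6.947608 - (6.543933)) = 2.386819; f(x_2) = -1.112525
x_3 = 2.386819 - (-1.112525)·(2.386819 - 1.980000)/(-1.112525 - (-6.947608)) = 2.464383; f(x_3) = 0.256655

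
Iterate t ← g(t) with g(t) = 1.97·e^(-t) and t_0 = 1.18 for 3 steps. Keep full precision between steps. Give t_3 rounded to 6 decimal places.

0.672086

t_1 = g(1.180000) = 0.605339
t_2 = g(0.605339) = 1.075402
t_3 = g(1.075402) = 0.672086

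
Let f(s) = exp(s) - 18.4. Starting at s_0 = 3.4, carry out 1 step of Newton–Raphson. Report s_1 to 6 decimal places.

3.014068

f'(s) = exp(s)
s_0 = 3.400000: f = 11.564100, f' = 29.964100 → s_1 = 3.400000 - (11.564100)/(29.964100) = 3.014068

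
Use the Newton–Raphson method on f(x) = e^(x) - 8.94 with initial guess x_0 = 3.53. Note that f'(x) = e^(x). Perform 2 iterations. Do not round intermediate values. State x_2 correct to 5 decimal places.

x_0 = 3.530000: f = 25.183968, f' = 34.123968 → x_1 = 3.530000 - (25.183968)/(34.123968) = 2.791986
x_1 = 2.791986: f = 7.373385, f' = 16.313385 → x_2 = 2.791986 - (7.373385)/(16.313385) = 2.340002

2.34000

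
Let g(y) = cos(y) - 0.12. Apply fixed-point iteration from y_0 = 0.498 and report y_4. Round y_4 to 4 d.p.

0.6435

y_1 = g(0.498000) = 0.758540
y_2 = g(0.758540) = 0.605841
y_3 = g(0.605841) = 0.702023
y_4 = g(0.702023) = 0.643537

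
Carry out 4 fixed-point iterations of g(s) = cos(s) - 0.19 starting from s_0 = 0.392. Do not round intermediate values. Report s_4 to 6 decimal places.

s_1 = g(0.392000) = 0.734147
s_2 = g(0.734147) = 0.552403
s_3 = g(0.552403) = 0.661266
s_4 = g(0.661266) = 0.599215

0.599215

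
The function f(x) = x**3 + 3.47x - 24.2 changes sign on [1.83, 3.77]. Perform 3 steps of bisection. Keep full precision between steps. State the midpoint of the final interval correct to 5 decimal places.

f(1.830000) = -11.721413, f(3.770000) = 42.464533 (opposite signs)
step 1: m = 2.800000, f(m) = 7.468000 > 0 → root in [1.830000, 2.800000]
step 2: m = 2.315000, f(m) = -3.760344 < 0 → root in [2.315000, 2.800000]
step 3: m = 2.557500, f(m) = 1.402637 > 0 → root in [2.315000, 2.557500]
Midpoint of [2.315000, 2.557500] = 2.436250

2.43625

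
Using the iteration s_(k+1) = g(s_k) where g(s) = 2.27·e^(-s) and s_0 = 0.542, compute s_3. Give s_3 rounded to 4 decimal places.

1.2380

s_1 = g(0.542000) = 1.320195
s_2 = g(1.320195) = 0.606279
s_3 = g(0.606279) = 1.238005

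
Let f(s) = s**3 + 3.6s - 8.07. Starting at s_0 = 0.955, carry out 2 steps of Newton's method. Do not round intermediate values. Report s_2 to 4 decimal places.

f'(s) = 3s**2 + 3.6
s_0 = 0.955000: f = -3.761016, f' = 6.336075 → s_1 = 0.955000 - (-3.761016)/(6.336075) = 1.548588
s_1 = 1.548588: f = 1.218621, f' = 10.794372 → s_2 = 1.548588 - (1.218621)/(10.794372) = 1.435694

1.4357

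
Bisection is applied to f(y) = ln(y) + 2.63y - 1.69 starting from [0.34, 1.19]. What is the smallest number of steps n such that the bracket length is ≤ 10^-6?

20

Initial width b − a = 1.19 − 0.34 = 0.850000.
After n steps the width is (b−a)/2^n; need (b−a)/2^n ≤ 10^-6.
So n ≥ log₂(0.850000/10^-6) = log₂(850000.0000) ≈ 19.6971.
Hence n = 20.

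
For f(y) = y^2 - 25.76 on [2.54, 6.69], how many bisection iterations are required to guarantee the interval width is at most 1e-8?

29

Initial width b − a = 6.69 − 2.54 = 4.150000.
After n steps the width is (b−a)/2^n; need (b−a)/2^n ≤ 1e-8.
So n ≥ log₂(4.150000/1e-8) = log₂(415000000.0000) ≈ 28.6285.
Hence n = 29.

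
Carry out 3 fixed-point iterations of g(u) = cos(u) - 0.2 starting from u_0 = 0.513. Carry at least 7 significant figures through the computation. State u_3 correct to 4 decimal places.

u_1 = g(0.513000) = 0.671276
u_2 = g(0.671276) = 0.583029
u_3 = g(0.583029) = 0.634799

0.6348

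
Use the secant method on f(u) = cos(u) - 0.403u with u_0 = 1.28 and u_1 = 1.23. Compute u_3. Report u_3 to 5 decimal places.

1.10800

Secant update: u_(k+1) = u_k − f(u_k)·(u_k − u_(k-1))/(f(u_k) − f(u_(k-1))).
f(u_0) = -0.229125, f(u_1) = -0.161452
u_2 = 1.230000 - (-0.161452)·(1.230000 - 1.280000)/(-0.161452 - (-0.229125)) = 1.110711; f(u_2) = -0.003591
u_3 = 1.110711 - (-0.003591)·(1.110711 - 1.230000)/(-0.003591 - (-0.161452)) = 1.107997; f(u_3) = -0.000068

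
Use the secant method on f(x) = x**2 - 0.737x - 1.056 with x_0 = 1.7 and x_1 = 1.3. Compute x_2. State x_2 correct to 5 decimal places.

1.44322

f(x_0) = 0.581100, f(x_1) = -0.324100
x_2 = 1.300000 - (-0.324100)·(1.300000 - 1.700000)/(-0.324100 - (0.581100)) = 1.443217; f(x_2) = -0.036776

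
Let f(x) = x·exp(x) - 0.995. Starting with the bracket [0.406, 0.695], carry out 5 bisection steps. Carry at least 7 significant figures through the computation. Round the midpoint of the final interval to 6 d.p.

f(0.406000) = -0.385674, f(0.695000) = 0.397578 (opposite signs)
step 1: m = 0.550500, f(m) = -0.040367 < 0 → root in [0.550500, 0.695000]
step 2: m = 0.622750, f(m) = 0.165835 > 0 → root in [0.550500, 0.622750]
step 3: m = 0.586625, f(m) = 0.059699 > 0 → root in [0.550500, 0.586625]
step 4: m = 0.568562, f(m) = 0.008926 > 0 → root in [0.550500, 0.568562]
step 5: m = 0.559531, f(m) = -0.015903 < 0 → root in [0.559531, 0.568562]
Midpoint of [0.559531, 0.568562] = 0.564047

0.564047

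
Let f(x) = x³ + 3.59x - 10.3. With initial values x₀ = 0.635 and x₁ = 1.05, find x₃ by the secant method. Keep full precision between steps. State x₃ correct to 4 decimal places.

1.5520

f(x_0) = -7.764302, f(x_1) = -5.372875
x_2 = 1.050000 - (-5.372875)·(1.050000 - 0.635000)/(-5.372875 - (-7.764302)) = 1.982390; f(x_2) = 4.607318
x_3 = 1.982390 - (4.607318)·(1.982390 - 1.050000)/(4.607318 - (-5.372875)) = 1.551956; f(x_3) = -0.990489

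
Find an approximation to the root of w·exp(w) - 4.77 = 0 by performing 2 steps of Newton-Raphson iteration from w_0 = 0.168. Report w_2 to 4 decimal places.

2.7328

f'(w) = (w + 1)·exp(w)
w_0 = 0.168000: f = -4.571267, f' = 1.381670 → w_1 = 0.168000 - (-4.571267)/(1.381670) = 3.476508
w_1 = 3.476508: f = 107.683166, f' = 144.799749 → w_2 = 3.476508 - (107.683166)/(144.799749) = 2.732839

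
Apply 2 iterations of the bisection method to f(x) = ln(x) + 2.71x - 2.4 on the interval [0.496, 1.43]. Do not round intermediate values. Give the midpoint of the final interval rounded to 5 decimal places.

f(0.496000) = -1.757019, f(1.430000) = 1.832974 (opposite signs)
step 1: m = 0.963000, f(m) = 0.172028 > 0 → root in [0.496000, 0.963000]
step 2: m = 0.729500, f(m) = -0.738451 < 0 → root in [0.729500, 0.963000]
Midpoint of [0.729500, 0.963000] = 0.846250

0.84625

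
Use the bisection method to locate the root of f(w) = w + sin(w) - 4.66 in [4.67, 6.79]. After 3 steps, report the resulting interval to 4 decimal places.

f(4.670000) = -0.989102, f(6.790000) = 2.615395 (opposite signs)
step 1: m = 5.730000, f(m) = 0.544600 > 0 → root in [4.670000, 5.730000]
step 2: m = 5.200000, f(m) = -0.343455 < 0 → root in [5.200000, 5.730000]
step 3: m = 5.465000, f(m) = 0.075093 > 0 → root in [5.200000, 5.465000]

[5.2000, 5.4650]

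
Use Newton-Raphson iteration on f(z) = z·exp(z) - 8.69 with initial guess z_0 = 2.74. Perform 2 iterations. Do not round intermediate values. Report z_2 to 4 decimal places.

1.7924

f'(z) = (z + 1)·exp(z)
z_0 = 2.740000: f = 33.744339, f' = 57.921324 → z_1 = 2.740000 - (33.744339)/(57.921324) = 2.157411
z_1 = 2.157411: f = 9.968831, f' = 27.307547 → z_2 = 2.157411 - (9.968831)/(27.307547) = 1.792353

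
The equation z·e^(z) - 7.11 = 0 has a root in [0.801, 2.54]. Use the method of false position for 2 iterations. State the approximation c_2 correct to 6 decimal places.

1.292828

f(0.801000) = -5.325558, f(2.540000) = 25.096364
step 1: c = 1.105423, f(c) = -3.771065 < 0 → new bracket [1.105423, 2.540000]
step 2: c = 1.292828, f(c) = -2.400133 < 0 → new bracket [1.292828, 2.540000]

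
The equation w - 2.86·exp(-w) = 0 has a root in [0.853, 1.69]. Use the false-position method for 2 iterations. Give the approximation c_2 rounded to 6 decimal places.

False-position update: c = (a·f(b) − b·f(a))/(f(b) − f(a)); replace the endpoint whose sign matches f(c).
f(0.853000) = -0.365745, f(1.690000) = 1.162274
step 1: c = 1.053343, f(c) = 0.055862 > 0 → new bracket [0.853000, 1.053343]
step 2: c = 1.026798, f(c) = 0.002484 > 0 → new bracket [0.853000, 1.026798]

1.026798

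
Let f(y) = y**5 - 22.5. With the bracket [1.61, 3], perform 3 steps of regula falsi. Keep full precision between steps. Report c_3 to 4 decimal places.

f(1.610000) = -11.682438, f(3.000000) = 220.500000
step 1: c = 1.679939, f(c) = -9.119650 < 0 → new bracket [1.679939, 3.000000]
step 2: c = 1.732367, f(c) = -6.897313 < 0 → new bracket [1.732367, 3.000000]
step 3: c = 1.770816, f(c) = -5.087248 < 0 → new bracket [1.770816, 3.000000]

1.7708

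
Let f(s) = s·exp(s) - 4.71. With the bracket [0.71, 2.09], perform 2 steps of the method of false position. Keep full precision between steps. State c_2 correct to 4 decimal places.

False-position update: c = (a·f(b) − b·f(a))/(f(b) − f(a)); replace the endpoint whose sign matches f(c).
f(0.710000) = -3.265866, f(2.090000) = 12.187473
step 1: c = 1.001645, f(c) = -1.982762 < 0 → new bracket [1.001645, 2.090000]
step 2: c = 1.153933, f(c) = -1.051297 < 0 → new bracket [1.153933, 2.090000]

1.1539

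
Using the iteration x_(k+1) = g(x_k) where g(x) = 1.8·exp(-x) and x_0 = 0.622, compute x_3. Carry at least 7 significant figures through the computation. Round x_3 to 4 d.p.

0.9075

x_1 = g(0.622000) = 0.966365
x_2 = g(0.966365) = 0.684834
x_3 = g(0.684834) = 0.907513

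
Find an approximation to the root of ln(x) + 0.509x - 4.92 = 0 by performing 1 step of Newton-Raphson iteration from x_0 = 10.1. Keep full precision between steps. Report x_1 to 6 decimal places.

5.933233

f'(x) = 1/x + 0.509
x_0 = 10.100000: f = 2.533435, f' = 0.608010 → x_1 = 10.100000 - (2.533435)/(0.608010) = 5.933233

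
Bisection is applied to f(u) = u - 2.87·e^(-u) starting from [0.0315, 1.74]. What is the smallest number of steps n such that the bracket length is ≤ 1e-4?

Initial width b − a = 1.74 − 0.0315 = 1.708500.
After n steps the width is (b−a)/2^n; need (b−a)/2^n ≤ 1e-4.
So n ≥ log₂(1.708500/1e-4) = log₂(17085.0000) ≈ 14.0604.
Hence n = 15.

15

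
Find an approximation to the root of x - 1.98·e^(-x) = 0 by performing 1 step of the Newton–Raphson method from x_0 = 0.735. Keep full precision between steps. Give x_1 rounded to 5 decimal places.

0.84499

f'(x) = 1 + 1.98·e^(-x)
x_0 = 0.735000: f = -0.214421, f' = 1.949421 → x_1 = 0.735000 - (-0.214421)/(1.949421) = 0.844992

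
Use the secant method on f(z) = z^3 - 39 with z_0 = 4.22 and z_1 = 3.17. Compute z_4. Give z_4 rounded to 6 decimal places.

3.391164

f(z_0) = 36.151448, f(z_1) = -7.144987
z_2 = 3.170000 - (-7.144987)·(3.170000 - 4.220000)/(-7.144987 - (36.151448)) = 3.343276; f(z_2) = -1.630549
z_3 = 3.343276 - (-1.630549)·(3.343276 - 3.170000)/(-1.630549 - (-7.144987)) = 3.394512; f(z_3) = 0.113969
z_4 = 3.394512 - (0.113969)·(3.394512 - 3.343276)/(0.113969 - (-1.630549)) = 3.391164; f(z_4) = -0.001624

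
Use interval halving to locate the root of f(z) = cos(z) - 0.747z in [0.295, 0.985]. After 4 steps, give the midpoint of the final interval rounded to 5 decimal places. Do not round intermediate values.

f(0.295000) = 0.736437, f(0.985000) = -0.182932 (opposite signs)
step 1: m = 0.640000, f(m) = 0.324016 > 0 → root in [0.640000, 0.985000]
step 2: m = 0.812500, f(m) = 0.080748 > 0 → root in [0.812500, 0.985000]
step 3: m = 0.898750, f(m) = -0.048778 < 0 → root in [0.812500, 0.898750]
step 4: m = 0.855625, f(m) = 0.016595 > 0 → root in [0.855625, 0.898750]
Midpoint of [0.855625, 0.898750] = 0.877188

0.87719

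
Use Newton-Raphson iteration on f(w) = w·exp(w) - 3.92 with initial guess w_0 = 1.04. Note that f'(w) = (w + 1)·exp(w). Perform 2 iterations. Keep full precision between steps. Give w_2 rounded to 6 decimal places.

1.191401

w_0 = 1.040000: f = -0.977614, f' = 5.771603 → w_1 = 1.040000 - (-0.977614)/(5.771603) = 1.209384
w_1 = 1.209384: f = 0.133150, f' = 7.404567 → w_2 = 1.209384 - (0.133150)/(7.404567) = 1.191401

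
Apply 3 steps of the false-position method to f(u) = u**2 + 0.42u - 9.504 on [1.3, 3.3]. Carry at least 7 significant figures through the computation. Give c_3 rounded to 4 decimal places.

2.8795

f(1.300000) = -7.268000, f(3.300000) = 2.772000
step 1: c = 2.747809, f(c) = -0.799467 < 0 → new bracket [2.747809, 3.300000]
step 2: c = 2.871416, f(c) = -0.052976 < 0 → new bracket [2.871416, 3.300000]
step 3: c = 2.879453, f(c) = -0.003380 < 0 → new bracket [2.879453, 3.300000]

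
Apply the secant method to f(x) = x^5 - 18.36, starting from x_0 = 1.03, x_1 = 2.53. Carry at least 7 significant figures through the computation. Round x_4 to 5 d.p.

f(x_0) = -17.200726, f(x_1) = 85.297948
x_2 = 2.530000 - (85.297948)·(2.530000 - 1.030000)/(85.297948 - (-17.200726)) = 1.281721; f(x_2) = -14.900862
x_3 = 1.281721 - (-14.900862)·(1.281721 - 2.530000)/(-14.900862 - (85.297948)) = 1.467356; f(x_3) = -11.557350
x_4 = 1.467356 - (-11.557350)·(1.467356 - 1.281721)/(-11.557350 - (-14.900862)) = 2.109032; f(x_4) = 23.366916

2.10903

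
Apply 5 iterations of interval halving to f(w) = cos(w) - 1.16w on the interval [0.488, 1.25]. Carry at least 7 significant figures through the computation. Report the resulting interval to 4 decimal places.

f(0.488000) = 0.317192, f(1.250000) = -1.134678 (opposite signs)
step 1: m = 0.869000, f(m) = -0.362449 < 0 → root in [0.488000, 0.869000]
step 2: m = 0.678500, f(m) = -0.008545 < 0 → root in [0.488000, 0.678500]
step 3: m = 0.583250, f(m) = 0.158107 > 0 → root in [0.583250, 0.678500]
step 4: m = 0.630875, f(m) = 0.075697 > 0 → root in [0.630875, 0.678500]
step 5: m = 0.654688, f(m) = 0.033801 > 0 → root in [0.654688, 0.678500]

[0.6547, 0.6785]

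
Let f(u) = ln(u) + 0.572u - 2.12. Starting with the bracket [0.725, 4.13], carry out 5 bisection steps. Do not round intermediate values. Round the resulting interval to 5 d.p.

f(0.725000) = -2.026884, f(4.130000) = 1.660637 (opposite signs)
step 1: m = 2.427500, f(m) = 0.155392 > 0 → root in [0.725000, 2.427500]
step 2: m = 1.576250, f(m) = -0.763336 < 0 → root in [1.576250, 2.427500]
step 3: m = 2.001875, f(m) = -0.280843 < 0 → root in [2.001875, 2.427500]
step 4: m = 2.214688, f(m) = -0.058087 < 0 → root in [2.214688, 2.427500]
step 5: m = 2.321094, f(m) = 0.049704 > 0 → root in [2.214688, 2.321094]

[2.21469, 2.32109]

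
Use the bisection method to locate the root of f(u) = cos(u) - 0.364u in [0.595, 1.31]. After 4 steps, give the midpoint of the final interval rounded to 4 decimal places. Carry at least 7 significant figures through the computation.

1.1536

f(0.595000) = 0.611568, f(1.310000) = -0.218990 (opposite signs)
step 1: m = 0.952500, f(m) = 0.232938 > 0 → root in [0.952500, 1.310000]
step 2: m = 1.131250, f(m) = 0.013754 > 0 → root in [1.131250, 1.310000]
step 3: m = 1.220625, f(m) = -0.101249 < 0 → root in [1.131250, 1.220625]
step 4: m = 1.175938, f(m) = -0.043363 < 0 → root in [1.131250, 1.175938]
Midpoint of [1.131250, 1.175938] = 1.153594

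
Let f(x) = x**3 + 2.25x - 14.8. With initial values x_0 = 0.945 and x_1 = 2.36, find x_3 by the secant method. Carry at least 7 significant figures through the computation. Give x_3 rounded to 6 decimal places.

2.141261

Secant update: x_(k+1) = x_k − f(x_k)·(x_k − x_(k-1))/(f(x_k) − f(x_(k-1))).
f(x_0) = -11.829841, f(x_1) = 3.654256
x_2 = 2.360000 - (3.654256)·(2.360000 - 0.945000)/(3.654256 - (-11.829841)) = 2.026059; f(x_2) = -1.924565
x_3 = 2.026059 - (-1.924565)·(2.026059 - 2.360000)/(-1.924565 - (3.654256)) = 2.141261; f(x_3) = -0.164483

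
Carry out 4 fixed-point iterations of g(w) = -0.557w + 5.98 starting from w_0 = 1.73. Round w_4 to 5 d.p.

3.63755

w_1 = g(1.730000) = 5.016390
w_2 = g(5.016390) = 3.185871
w_3 = g(3.185871) = 4.205470
w_4 = g(4.205470) = 3.637553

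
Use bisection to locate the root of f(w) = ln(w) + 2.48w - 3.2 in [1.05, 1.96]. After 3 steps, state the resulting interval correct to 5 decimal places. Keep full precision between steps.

f(1.050000) = -0.547210, f(1.960000) = 2.333744 (opposite signs)
step 1: m = 1.505000, f(m) = 0.941193 > 0 → root in [1.050000, 1.505000]
step 2: m = 1.277500, f(m) = 0.213105 > 0 → root in [1.050000, 1.277500]
step 3: m = 1.163750, f(m) = -0.162252 < 0 → root in [1.163750, 1.277500]

[1.16375, 1.27750]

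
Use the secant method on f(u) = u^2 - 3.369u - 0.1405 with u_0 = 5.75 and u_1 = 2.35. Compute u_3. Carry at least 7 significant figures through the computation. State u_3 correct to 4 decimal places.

3.7080

f(u_0) = 13.550250, f(u_1) = -2.535150
u_2 = 2.350000 - (-2.535150)·(2.350000 - 5.750000)/(-2.535150 - (13.550250)) = 2.885859; f(u_2) = -1.534776
u_3 = 2.885859 - (-1.534776)·(2.885859 - 2.350000)/(-1.534776 - (-2.535150)) = 3.707976; f(u_3) = 1.116415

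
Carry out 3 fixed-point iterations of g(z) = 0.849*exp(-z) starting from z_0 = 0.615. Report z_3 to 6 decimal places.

0.496491

z_1 = g(0.615000) = 0.459004
z_2 = g(0.459004) = 0.536494
z_3 = g(0.536494) = 0.496491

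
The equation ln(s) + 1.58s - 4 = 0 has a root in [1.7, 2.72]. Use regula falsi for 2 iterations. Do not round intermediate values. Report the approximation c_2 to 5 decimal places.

2.07120

False-position update: c = (a·f(b) − b·f(a))/(f(b) − f(a)); replace the endpoint whose sign matches f(c).
f(1.700000) = -0.783372, f(2.720000) = 1.298232
step 1: c = 2.083858, f(c) = 0.026716 > 0 → new bracket [1.700000, 2.083858]
step 2: c = 2.071198, f(c) = 0.000621 > 0 → new bracket [1.700000, 2.071198]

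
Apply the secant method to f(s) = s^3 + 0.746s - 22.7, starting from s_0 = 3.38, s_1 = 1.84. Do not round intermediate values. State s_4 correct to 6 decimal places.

2.736873

f(s_0) = 18.435952, f(s_1) = -15.097856
s_2 = 1.840000 - (-15.097856)·(1.840000 - 3.380000)/(-15.097856 - (18.435952)) = 2.533351; f(s_2) = -4.551410
s_3 = 2.533351 - (-4.551410)·(2.533351 - 1.840000)/(-4.551410 - (-15.097856)) = 2.832573; f(s_3) = 2.140154
s_4 = 2.832573 - (2.140154)·(2.832573 - 2.533351)/(2.140154 - (-4.551410)) = 2.736873; f(s_4) = -0.157818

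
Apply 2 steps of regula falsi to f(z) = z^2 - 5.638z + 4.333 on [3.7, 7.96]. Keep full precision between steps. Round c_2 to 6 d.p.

False-position update: c = (a·f(b) − b·f(a))/(f(b) − f(a)); replace the endpoint whose sign matches f(c).
f(3.700000) = -2.837600, f(7.960000) = 22.816120
step 1: c = 4.171206, f(c) = -1.785301 < 0 → new bracket [4.171206, 7.960000]
step 2: c = 4.446155, f(c) = -0.966129 < 0 → new bracket [4.446155, 7.960000]

4.446155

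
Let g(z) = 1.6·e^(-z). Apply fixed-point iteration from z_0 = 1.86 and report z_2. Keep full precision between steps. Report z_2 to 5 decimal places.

z_1 = g(1.860000) = 0.249076
z_2 = g(0.249076) = 1.247233

1.24723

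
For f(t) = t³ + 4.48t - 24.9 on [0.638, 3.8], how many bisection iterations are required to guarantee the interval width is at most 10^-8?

Initial width b − a = 3.8 − 0.638 = 3.162000.
After n steps the width is (b−a)/2^n; need (b−a)/2^n ≤ 10^-8.
So n ≥ log₂(3.162000/10^-8) = log₂(316200000.0000) ≈ 28.2363.
Hence n = 29.

29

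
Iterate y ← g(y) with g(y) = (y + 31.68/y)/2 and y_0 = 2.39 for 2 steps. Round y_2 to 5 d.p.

y_1 = g(2.390000) = 7.822615
y_2 = g(7.822615) = 5.936206

5.93621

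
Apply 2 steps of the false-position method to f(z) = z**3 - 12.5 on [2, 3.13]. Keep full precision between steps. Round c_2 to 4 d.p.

2.2932

f(2.000000) = -4.500000, f(3.130000) = 18.164297
step 1: c = 2.224362, f(c) = -1.494337 < 0 → new bracket [2.224362, 3.130000]
step 2: c = 2.293203, f(c) = -0.440548 < 0 → new bracket [2.293203, 3.130000]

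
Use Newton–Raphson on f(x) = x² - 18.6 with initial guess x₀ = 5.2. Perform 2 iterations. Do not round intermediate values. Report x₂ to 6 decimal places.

Newton update: x ← x − f(x)/f'(x).
f'(x) = 2x
x_0 = 5.200000: f = 8.440000, f' = 10.400000 → x_1 = 5.200000 - (8.440000)/(10.400000) = 4.388462
x_1 = 4.388462: f = 0.658595, f' = 8.776923 → x_2 = 4.388462 - (0.658595)/(8.776923) = 4.313424

4.313424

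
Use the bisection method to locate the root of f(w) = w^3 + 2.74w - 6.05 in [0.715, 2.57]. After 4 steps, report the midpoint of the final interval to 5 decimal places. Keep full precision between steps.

1.35266

f(0.715000) = -3.725374, f(2.570000) = 17.966393 (opposite signs)
step 1: m = 1.642500, f(m) = 2.881597 > 0 → root in [0.715000, 1.642500]
step 2: m = 1.178750, f(m) = -1.182409 < 0 → root in [1.178750, 1.642500]
step 3: m = 1.410625, f(m) = 0.622063 > 0 → root in [1.178750, 1.410625]
step 4: m = 1.294687, f(m) = -0.332381 < 0 → root in [1.294687, 1.410625]
Midpoint of [1.294687, 1.410625] = 1.352656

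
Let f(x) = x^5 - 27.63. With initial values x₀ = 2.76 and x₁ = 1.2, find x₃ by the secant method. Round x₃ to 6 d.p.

f(x_0) = 132.526810, f(x_1) = -25.141680
x_2 = 1.200000 - (-25.141680)·(1.200000 - 2.760000)/(-25.141680 - (132.526810)) = 1.448756; f(x_2) = -21.247709
x_3 = 1.448756 - (-21.247709)·(1.448756 - 1.200000)/(-21.247709 - (-25.141680)) = 2.806111; f(x_3) = 146.359995

2.806111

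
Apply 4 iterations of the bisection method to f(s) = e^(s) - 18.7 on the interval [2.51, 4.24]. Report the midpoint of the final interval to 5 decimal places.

f(2.510000) = -6.395070, f(4.240000) = 50.707852 (opposite signs)
step 1: m = 3.375000, f(m) = 10.524284 > 0 → root in [2.510000, 3.375000]
step 2: m = 2.942500, f(m) = 0.263195 > 0 → root in [2.510000, 2.942500]
step 3: m = 2.726250, f(m) = -3.424504 < 0 → root in [2.726250, 2.942500]
step 4: m = 2.834375, f(m) = -1.680240 < 0 → root in [2.834375, 2.942500]
Midpoint of [2.834375, 2.942500] = 2.888437

2.88844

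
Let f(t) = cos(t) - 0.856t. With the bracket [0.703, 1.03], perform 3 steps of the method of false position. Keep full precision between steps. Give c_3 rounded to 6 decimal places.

False-position update: c = (a·f(b) − b·f(a))/(f(b) − f(a)); replace the endpoint whose sign matches f(c).
f(0.703000) = 0.161138, f(1.030000) = -0.366861
step 1: c = 0.802796, f(c) = 0.007505 > 0 → new bracket [0.802796, 1.030000]
step 2: c = 0.807351, f(c) = 0.000323 > 0 → new bracket [0.807351, 1.030000]
step 3: c = 0.807546, f(c) = 0.000014 > 0 → new bracket [0.807546, 1.030000]

0.807546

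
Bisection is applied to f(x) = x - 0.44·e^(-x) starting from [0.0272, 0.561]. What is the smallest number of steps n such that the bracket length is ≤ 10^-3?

Initial width b − a = 0.561 − 0.0272 = 0.533800.
After n steps the width is (b−a)/2^n; need (b−a)/2^n ≤ 10^-3.
So n ≥ log₂(0.533800/10^-3) = log₂(533.8000) ≈ 9.0602.
Hence n = 10.

10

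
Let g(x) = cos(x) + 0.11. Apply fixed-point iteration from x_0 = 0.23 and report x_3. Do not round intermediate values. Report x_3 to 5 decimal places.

x_1 = g(0.230000) = 1.083666
x_2 = g(1.083666) = 0.578092
x_3 = g(0.578092) = 0.947507

0.94751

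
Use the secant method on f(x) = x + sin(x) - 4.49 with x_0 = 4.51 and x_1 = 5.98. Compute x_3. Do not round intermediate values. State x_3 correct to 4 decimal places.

Secant update: x_(k+1) = x_k − f(x_k)·(x_k − x_(k-1))/(f(x_k) − f(x_(k-1))).
f(x_0) = -0.959589, f(x_1) = 1.191438
x_2 = 5.980000 - (1.191438)·(5.980000 - 4.510000)/(1.191438 - (-0.959589)) = 5.165778; f(x_2) = -0.223190
x_3 = 5.165778 - (-0.223190)·(5.165778 - 5.980000)/(-0.223190 - (1.191438)) = 5.294240; f(x_3) = -0.031207

5.2942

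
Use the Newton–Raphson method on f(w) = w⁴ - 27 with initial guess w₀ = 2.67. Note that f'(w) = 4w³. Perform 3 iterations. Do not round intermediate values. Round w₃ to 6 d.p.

Newton update: w ← w − f(w)/f'(w).
w_0 = 2.670000: f = 23.821215, f' = 76.136652 → w_1 = 2.670000 - (23.821215)/(76.136652) = 2.357126
w_1 = 2.357126: f = 3.869589, f' = 52.385142 → w_2 = 2.357126 - (3.869589)/(52.385142) = 2.283257
w_2 = 2.283257: f = 0.178128, f' = 47.612902 → w_3 = 2.283257 - (0.178128)/(47.612902) = 2.279516

2.279516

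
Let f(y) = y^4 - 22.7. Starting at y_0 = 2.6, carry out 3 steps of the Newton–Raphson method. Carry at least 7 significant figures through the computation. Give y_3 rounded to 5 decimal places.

2.18278

f'(y) = 4y^3
y_0 = 2.600000: f = 22.997600, f' = 70.304000 → y_1 = 2.600000 - (22.997600)/(70.304000) = 2.272883
y_1 = 2.272883: f = 3.987549, f' = 46.966858 → y_2 = 2.272883 - (3.987549)/(46.966858) = 2.187982
y_2 = 2.187982: f = 0.217914, f' = 41.897809 → y_3 = 2.187982 - (0.217914)/(41.897809) = 2.182781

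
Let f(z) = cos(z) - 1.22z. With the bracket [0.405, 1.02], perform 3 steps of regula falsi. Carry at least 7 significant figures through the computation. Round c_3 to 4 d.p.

0.6516

f(0.405000) = 0.425002, f(1.020000) = -0.721034
step 1: c = 0.633070, f(c) = 0.033870 > 0 → new bracket [0.633070, 1.020000]
step 2: c = 0.650430, f(c) = 0.002299 > 0 → new bracket [0.650430, 1.020000]
step 3: c = 0.651605, f(c) = 0.000154 > 0 → new bracket [0.651605, 1.020000]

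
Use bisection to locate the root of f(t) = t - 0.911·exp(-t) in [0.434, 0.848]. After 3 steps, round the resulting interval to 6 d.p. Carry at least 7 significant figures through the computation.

[0.485750, 0.537500]

f(0.434000) = -0.156248, f(0.848000) = 0.457845 (opposite signs)
step 1: m = 0.641000, f(m) = 0.161117 > 0 → root in [0.434000, 0.641000]
step 2: m = 0.537500, f(m) = 0.005287 > 0 → root in [0.434000, 0.537500]
step 3: m = 0.485750, f(m) = -0.074730 < 0 → root in [0.485750, 0.537500]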